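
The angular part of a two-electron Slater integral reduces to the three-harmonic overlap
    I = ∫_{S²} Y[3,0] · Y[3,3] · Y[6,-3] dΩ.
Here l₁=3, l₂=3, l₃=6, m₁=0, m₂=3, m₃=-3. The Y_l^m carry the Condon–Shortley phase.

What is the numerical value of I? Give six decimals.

-0.108647

Rules hold: Σm=0, L=12 even, 0≤6≤6.
N = 7·7·13 = 637
Δ = 0!·6!·6!/13! = 1/12012
Racah Σ t=0..0: t=0:+1/1296 = 1/1296
⇒ 3j(3 3 6; 0 0 0)² = 100/3003, sgn +1
Racah Σ t=0..0: t=0:+1/25920 = 1/25920
⇒ 3j(3 3 6; 0 3 -3)² = 1/143, sgn -1
4πI² = N·(3j₀)²·(3jₘ)² = 700/4719
I = -1·√(0.148337/4π) = -0.10864734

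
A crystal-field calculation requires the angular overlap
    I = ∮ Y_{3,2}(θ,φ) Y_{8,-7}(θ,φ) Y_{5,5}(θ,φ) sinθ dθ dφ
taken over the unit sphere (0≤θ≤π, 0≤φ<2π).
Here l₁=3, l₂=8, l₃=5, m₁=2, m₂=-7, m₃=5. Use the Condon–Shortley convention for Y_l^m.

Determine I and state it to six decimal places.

-0.230069

m-sum 0 ✓  L=16 even ✓  5≤5≤11 ✓
Π(2lᵢ+1) = 7×17×11 = 1309
triangle coeff Δ(3,8,5) = 1/136136
Σ_t [3,3]: t=3:−1/518400 = -1/518400
(3j)²=56/2431 [(3 8 5; 0 0 0)], sign=+1
Σ_t [1,1]: t=1:−1/435456000 = -1/435456000
(3j)²=3/136 [(3 8 5; 2 -7 5)], sign=-1
⇒ 4πI² = 147/221
I = (-1)√(147/221/(4π)) = -0.23006873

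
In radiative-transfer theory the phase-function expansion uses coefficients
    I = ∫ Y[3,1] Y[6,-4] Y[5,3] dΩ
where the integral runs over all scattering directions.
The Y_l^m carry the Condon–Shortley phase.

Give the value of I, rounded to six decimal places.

Checks pass: Σm=0; 14 even; l₃=5∈[3,9].
(2·3+1)(2·6+1)(2·5+1) = 1001
Δ: 4! 2! 8! / 15! → 1/675675
sum: t=1:−1/8640 t=2:+1/2304 t=3:−1/8640 = 7/34560
3j²(3 6 5; 0 0 0) = Δ·Π!·Σ² = 7/429  (sign -1)
sum: t=0:+1/69120 t=1:−1/30240 t=2:+1/322560 = -1/64512
3j²(3 6 5; 1 -4 3) = Δ·Π!·Σ² = 10/1001  (sign -1)
combine: 4πI² = 1001·7/429·10/1001 = 70/429
take √, sign +1: I = 0.11395029

0.113950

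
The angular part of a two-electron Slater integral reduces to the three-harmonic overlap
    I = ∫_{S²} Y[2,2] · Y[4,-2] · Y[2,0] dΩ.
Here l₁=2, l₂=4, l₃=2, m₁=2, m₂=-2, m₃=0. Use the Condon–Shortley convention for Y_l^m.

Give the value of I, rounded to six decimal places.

0.156078

Rules hold: Σm=0, L=8 even, 2≤2≤6.
N = 5·9·5 = 225
Δ = 4!·0!·4!/9! = 1/630
Racah Σ t=2..2: t=2:+1/16 = 1/16
⇒ 3j(2 4 2; 0 0 0)² = 2/35, sgn +1
Racah Σ t=0..0: t=0:+1/96 = 1/96
⇒ 3j(2 4 2; 2 -2 0)² = 1/42, sgn +1
4πI² = N·(3j₀)²·(3jₘ)² = 15/49
I = +1·√(0.306122/4π) = 0.15607835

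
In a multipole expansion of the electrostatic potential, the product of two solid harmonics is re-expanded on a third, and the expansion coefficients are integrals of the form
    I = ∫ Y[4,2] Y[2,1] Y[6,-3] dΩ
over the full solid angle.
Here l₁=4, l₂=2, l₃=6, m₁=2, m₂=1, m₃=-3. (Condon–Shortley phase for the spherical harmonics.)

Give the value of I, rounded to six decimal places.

-0.252474

m-sum 0 ✓  L=12 even ✓  2≤6≤6 ✓
Π(2lᵢ+1) = 9×5×13 = 585
triangle coeff Δ(4,2,6) = 1/6435
Σ_t [0,0]: t=0:+1/2304 = 1/2304
(3j)²=5/143 [(4 2 6; 0 0 0)], sign=+1
Σ_t [0,0]: t=0:+1/8640 = 1/8640
(3j)²=28/715 [(4 2 6; 2 1 -3)], sign=-1
⇒ 4πI² = 1260/1573
I = (-1)√(1260/1573/(4π)) = -0.25247360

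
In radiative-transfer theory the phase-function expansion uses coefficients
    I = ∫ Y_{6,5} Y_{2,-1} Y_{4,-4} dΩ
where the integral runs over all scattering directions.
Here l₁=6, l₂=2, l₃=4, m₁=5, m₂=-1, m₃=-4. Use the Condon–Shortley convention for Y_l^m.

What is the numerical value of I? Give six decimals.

m-sum 0 ✓  L=12 even ✓  4≤4≤8 ✓
Π(2lᵢ+1) = 13×5×9 = 585
triangle coeff Δ(6,2,4) = 1/6435
Σ_t [2,2]: t=2:+1/2304 = 1/2304
(3j)²=5/143 [(6 2 4; 0 0 0)], sign=+1
Σ_t [1,1]: t=1:−1/241920 = -1/241920
(3j)²=1/39 [(6 2 4; 5 -1 -4)], sign=-1
⇒ 4πI² = 75/143
I = (-1)√(75/143/(4π)) = -0.20429497

-0.204295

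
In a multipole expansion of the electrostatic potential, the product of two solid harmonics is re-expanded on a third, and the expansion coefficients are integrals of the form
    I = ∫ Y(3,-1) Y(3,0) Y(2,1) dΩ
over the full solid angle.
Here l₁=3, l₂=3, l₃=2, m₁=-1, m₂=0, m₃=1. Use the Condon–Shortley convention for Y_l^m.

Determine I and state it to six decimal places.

Checks pass: Σm=0; 8 even; l₃=2∈[0,6].
(2·3+1)(2·3+1)(2·2+1) = 245
Δ: 4! 2! 2! / 9! → 1/3780
sum: t=1:−1/24 t=2:+1/4 t=3:−1/24 = 1/6
3j²(3 3 2; 0 0 0) = Δ·Π!·Σ² = 4/105  (sign +1)
sum: t=2:+1/8 t=3:−1/12 = 1/24
3j²(3 3 2; -1 0 1) = Δ·Π!·Σ² = 1/210  (sign -1)
combine: 4πI² = 245·4/105·1/210 = 2/45
take √, sign -1: I = -0.05947080

-0.059471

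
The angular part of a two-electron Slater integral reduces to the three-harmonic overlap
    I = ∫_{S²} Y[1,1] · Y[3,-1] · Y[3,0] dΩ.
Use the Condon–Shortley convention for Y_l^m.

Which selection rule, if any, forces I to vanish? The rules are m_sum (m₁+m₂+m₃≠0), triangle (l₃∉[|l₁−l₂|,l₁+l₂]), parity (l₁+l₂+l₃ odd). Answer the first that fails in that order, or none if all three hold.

azimuthal sum: 1 − 1 + 0 = 0  ✓
2 ≤ 3 ≤ 4 (triangle on l)  ✓
L = 1 + 3 + 3 = 7 (odd)  ✗

parity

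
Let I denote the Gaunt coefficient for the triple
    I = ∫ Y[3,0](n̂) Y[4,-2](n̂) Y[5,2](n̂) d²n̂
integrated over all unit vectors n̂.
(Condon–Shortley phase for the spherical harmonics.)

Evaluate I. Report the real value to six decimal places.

0.022664

m-sum 0 ✓  L=12 even ✓  1≤5≤7 ✓
Π(2lᵢ+1) = 7×9×11 = 693
triangle coeff Δ(3,4,5) = 1/180180
Σ_t [0,2]: t=0:+1/576 t=1:−1/144 t=2:+1/576 = -1/288
(3j)²=20/1001 [(3 4 5; 0 0 0)], sign=+1
Σ_t [0,2]: t=0:+1/576 t=1:−1/480 t=2:+1/8640 = -1/4320
(3j)²=1/2145 [(3 4 5; 0 -2 2)], sign=+1
⇒ 4πI² = 12/1859
I = (+1)√(12/1859/(4π)) = 0.02266449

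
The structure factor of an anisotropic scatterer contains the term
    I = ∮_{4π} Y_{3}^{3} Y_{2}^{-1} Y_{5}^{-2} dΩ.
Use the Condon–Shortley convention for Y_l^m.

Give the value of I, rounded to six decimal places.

m-sum 0 ✓  L=10 even ✓  1≤5≤5 ✓
Π(2lᵢ+1) = 7×5×11 = 385
triangle coeff Δ(3,2,5) = 1/2310
Σ_t [0,0]: t=0:+1/144 = 1/144
(3j)²=10/231 [(3 2 5; 0 0 0)], sign=-1
Σ_t [0,0]: t=0:+1/4320 = 1/4320
(3j)²=1/330 [(3 2 5; 3 -1 -2)], sign=-1
⇒ 4πI² = 5/99
I = (+1)√(5/99/(4π)) = 0.06339609

0.063396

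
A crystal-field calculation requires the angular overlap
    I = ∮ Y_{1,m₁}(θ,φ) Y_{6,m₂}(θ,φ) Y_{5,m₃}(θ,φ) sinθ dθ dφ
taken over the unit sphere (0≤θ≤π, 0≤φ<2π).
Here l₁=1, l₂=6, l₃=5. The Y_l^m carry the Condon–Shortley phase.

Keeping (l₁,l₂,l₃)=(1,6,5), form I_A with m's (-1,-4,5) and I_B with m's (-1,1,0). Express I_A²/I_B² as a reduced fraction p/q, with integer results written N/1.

1/21

Same 1,6,5: normalisation and zero-m 3j drop out of the ratio.
A: Δ: 2! 0! 10! / 13! → 1/858; sum: t=2:+1/7257600 = 1/7257600; 3j²(1 6 5; -1 -4 5) = Δ·Π!·Σ² = 1/858  (sign +1)
B: Δ: 2! 0! 10! / 13! → 1/858; sum: t=2:+1/28800 = 1/28800; 3j²(1 6 5; -1 1 0) = Δ·Π!·Σ² = 7/286  (sign -1)
I_A²/I_B² = (1/858)/(7/286) = 1/21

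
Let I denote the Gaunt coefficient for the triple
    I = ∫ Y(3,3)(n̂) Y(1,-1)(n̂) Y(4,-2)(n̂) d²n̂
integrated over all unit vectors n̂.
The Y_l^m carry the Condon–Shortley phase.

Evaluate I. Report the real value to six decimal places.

m-sum 0 ✓  L=8 even ✓  2≤4≤4 ✓
Π(2lᵢ+1) = 7×3×9 = 189
triangle coeff Δ(3,1,4) = 1/252
Σ_t [0,0]: t=0:+1/36 = 1/36
(3j)²=4/63 [(3 1 4; 0 0 0)], sign=+1
Σ_t [0,0]: t=0:+1/1440 = 1/1440
(3j)²=1/252 [(3 1 4; 3 -1 -2)], sign=+1
⇒ 4πI² = 1/21
I = (+1)√(1/21/(4π)) = 0.06155813

0.061558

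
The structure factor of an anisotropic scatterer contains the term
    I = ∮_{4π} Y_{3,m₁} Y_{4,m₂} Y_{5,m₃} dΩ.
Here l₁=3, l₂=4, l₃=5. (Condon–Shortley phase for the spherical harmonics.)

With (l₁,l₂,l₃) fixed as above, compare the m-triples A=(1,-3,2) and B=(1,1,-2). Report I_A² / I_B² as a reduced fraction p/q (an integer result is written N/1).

Shared (l₁,l₂,l₃)=(3,4,5): N and (l;000)² cancel in I_A²/I_B².
A: Δ = 2!·4!·6!/13! = 1/180180; Racah Σ t=0..1: t=0:+1/960 t=1:−1/4320 = 7/8640; ⇒ 3j(3 4 5; 1 -3 2)² = 343/12870, sgn -1
B: Δ = 2!·4!·6!/13! = 1/180180; Racah Σ t=0..2: t=0:+1/960 t=1:−1/288 t=2:+1/1728 = -1/540; ⇒ 3j(3 4 5; 1 1 -2)² = 128/6435, sgn +1
I_A²/I_B² = (343/12870)/(128/6435) = 343/256

343/256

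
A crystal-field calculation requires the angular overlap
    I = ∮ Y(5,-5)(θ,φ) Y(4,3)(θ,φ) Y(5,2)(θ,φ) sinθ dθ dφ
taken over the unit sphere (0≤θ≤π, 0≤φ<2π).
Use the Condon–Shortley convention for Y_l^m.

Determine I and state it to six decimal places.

0.140629

m-sum 0 ✓  L=14 even ✓  1≤5≤9 ✓
Π(2lᵢ+1) = 11×9×11 = 1089
triangle coeff Δ(5,4,5) = 1/3153150
Σ_t [0,4]: t=0:+1/69120 t=1:−1/1728 t=2:+1/576 t=3:−1/1728 t=4:+1/69120 = 7/11520
(3j)²=2/143 [(5 4 5; 0 0 0)], sign=-1
Σ_t [4,4]: t=4:+1/103680 = 1/103680
(3j)²=7/429 [(5 4 5; -5 3 2)], sign=-1
⇒ 4πI² = 42/169
I = (+1)√(42/169/(4π)) = 0.14062948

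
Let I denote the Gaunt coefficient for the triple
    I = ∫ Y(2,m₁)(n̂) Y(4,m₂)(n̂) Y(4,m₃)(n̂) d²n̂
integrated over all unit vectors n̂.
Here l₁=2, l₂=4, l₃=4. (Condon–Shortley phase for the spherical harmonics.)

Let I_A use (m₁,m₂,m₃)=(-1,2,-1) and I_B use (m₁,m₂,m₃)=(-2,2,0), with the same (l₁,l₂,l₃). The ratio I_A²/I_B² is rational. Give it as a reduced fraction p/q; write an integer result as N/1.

9/20

Shared (l₁,l₂,l₃)=(2,4,4): N and (l;000)² cancel in I_A²/I_B².
A: Δ = 2!·2!·6!/11! = 1/13860; Racah Σ t=1..2: t=1:−1/240 t=2:+1/96 = 1/160; ⇒ 3j(2 4 4; -1 2 -1)² = 27/1540, sgn -1
B: Δ = 2!·2!·6!/11! = 1/13860; Racah Σ t=2..2: t=2:+1/192 = 1/192; ⇒ 3j(2 4 4; -2 2 0)² = 3/77, sgn +1
I_A²/I_B² = (27/1540)/(3/77) = 9/20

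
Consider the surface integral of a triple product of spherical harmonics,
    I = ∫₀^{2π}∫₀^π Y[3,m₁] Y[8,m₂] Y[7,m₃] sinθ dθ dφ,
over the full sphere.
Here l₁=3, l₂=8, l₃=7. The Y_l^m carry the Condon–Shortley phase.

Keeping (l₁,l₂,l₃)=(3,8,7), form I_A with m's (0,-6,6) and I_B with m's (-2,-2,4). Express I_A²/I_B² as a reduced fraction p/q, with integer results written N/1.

95823/79475

Shared (l₁,l₂,l₃)=(3,8,7): N and (l;000)² cancel in I_A²/I_B².
A: Δ = 4!·2!·12!/19! = 1/5290740; Racah Σ t=1..2: t=1:−1/479001600 t=2:+1/1916006400 = -1/638668800; ⇒ 3j(3 8 7; 0 -6 6)² = 117/6460, sgn +1
B: Δ = 4!·2!·12!/19! = 1/5290740; Racah Σ t=3..4: t=3:−1/26127360 t=4:+1/174182400 = -17/522547200; ⇒ 3j(3 8 7; -2 -2 4)² = 935/62244, sgn +1
I_A²/I_B² = (117/6460)/(935/62244) = 95823/79475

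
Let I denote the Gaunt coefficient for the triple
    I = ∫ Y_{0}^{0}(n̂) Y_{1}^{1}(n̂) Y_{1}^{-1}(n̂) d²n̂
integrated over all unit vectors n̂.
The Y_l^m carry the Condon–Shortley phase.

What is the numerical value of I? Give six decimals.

-0.282095

m-sum 0 ✓  L=2 even ✓  1≤1≤1 ✓
Π(2lᵢ+1) = 1×3×3 = 9
triangle coeff Δ(0,1,1) = 1/3
Σ_t [0,0]: t=0:+1/1 = 1/1
(3j)²=1/3 [(0 1 1; 0 0 0)], sign=-1
Σ_t [0,0]: t=0:+1/2 = 1/2
(3j)²=1/3 [(0 1 1; 0 1 -1)], sign=+1
⇒ 4πI² = 1/1
I = (-1)√(1/1/(4π)) = -0.28209479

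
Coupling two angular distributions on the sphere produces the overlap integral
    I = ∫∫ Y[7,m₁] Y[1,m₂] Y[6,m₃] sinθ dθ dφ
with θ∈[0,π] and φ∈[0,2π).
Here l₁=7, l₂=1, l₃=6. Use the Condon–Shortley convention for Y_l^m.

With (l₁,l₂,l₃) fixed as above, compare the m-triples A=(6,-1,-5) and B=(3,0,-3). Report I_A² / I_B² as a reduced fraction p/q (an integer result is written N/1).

39/20

Shared (l₁,l₂,l₃)=(7,1,6): N and (l;000)² cancel in I_A²/I_B².
A: Δ = 2!·12!·0!/15! = 1/1365; Racah Σ t=0..0: t=0:+1/79833600 = 1/79833600; ⇒ 3j(7 1 6; 6 -1 -5)² = 2/35, sgn -1
B: Δ = 2!·12!·0!/15! = 1/1365; Racah Σ t=1..1: t=1:−1/2177280 = -1/2177280; ⇒ 3j(7 1 6; 3 0 -3)² = 8/273, sgn +1
I_A²/I_B² = (2/35)/(8/273) = 39/20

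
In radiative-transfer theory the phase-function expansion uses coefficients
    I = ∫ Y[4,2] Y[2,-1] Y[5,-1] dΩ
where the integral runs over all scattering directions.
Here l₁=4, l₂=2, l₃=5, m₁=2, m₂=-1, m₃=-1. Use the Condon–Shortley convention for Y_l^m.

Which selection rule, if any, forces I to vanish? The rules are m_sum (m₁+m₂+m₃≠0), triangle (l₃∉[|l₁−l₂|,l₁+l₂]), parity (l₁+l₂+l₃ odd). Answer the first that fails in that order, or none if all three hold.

Σmᵢ = 0  ✓
l₃∈[|l₁−l₂|,l₁+l₂]=[2,6], have l₃=5  ✓
Σlᵢ = 11 ⇒ odd  ✗

parity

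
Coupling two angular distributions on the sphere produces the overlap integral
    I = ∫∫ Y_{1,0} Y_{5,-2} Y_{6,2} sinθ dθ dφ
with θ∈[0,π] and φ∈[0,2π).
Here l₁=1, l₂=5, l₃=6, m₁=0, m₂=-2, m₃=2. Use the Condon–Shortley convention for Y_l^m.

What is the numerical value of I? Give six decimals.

0.231133

Checks pass: Σm=0; 12 even; l₃=6∈[4,6].
(2·1+1)(2·5+1)(2·6+1) = 429
Δ: 0! 2! 10! / 13! → 1/858
sum: t=0:+1/14400 = 1/14400
3j²(1 5 6; 0 0 0) = Δ·Π!·Σ² = 6/143  (sign +1)
sum: t=0:+1/30240 = 1/30240
3j²(1 5 6; 0 -2 2) = Δ·Π!·Σ² = 16/429  (sign +1)
combine: 4πI² = 429·6/143·16/429 = 96/143
take √, sign +1: I = 0.23113338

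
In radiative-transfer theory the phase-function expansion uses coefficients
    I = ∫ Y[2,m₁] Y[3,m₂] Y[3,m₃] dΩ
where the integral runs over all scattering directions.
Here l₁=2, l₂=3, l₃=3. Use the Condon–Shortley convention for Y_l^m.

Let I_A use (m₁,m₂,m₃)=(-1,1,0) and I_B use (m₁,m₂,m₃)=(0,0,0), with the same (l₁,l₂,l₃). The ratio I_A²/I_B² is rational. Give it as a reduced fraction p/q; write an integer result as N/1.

Shared (l₁,l₂,l₃)=(2,3,3): N and (l;000)² cancel in I_A²/I_B².
A: Δ = 2!·2!·4!/9! = 1/3780; Racah Σ t=1..2: t=1:−1/12 t=2:+1/8 = 1/24; ⇒ 3j(2 3 3; -1 1 0)² = 1/210, sgn -1
B: Δ = 2!·2!·4!/9! = 1/3780; Racah Σ t=0..2: t=0:+1/24 t=1:−1/4 t=2:+1/24 = -1/6; ⇒ 3j(2 3 3; 0 0 0)² = 4/105, sgn +1
I_A²/I_B² = (1/210)/(4/105) = 1/8

1/8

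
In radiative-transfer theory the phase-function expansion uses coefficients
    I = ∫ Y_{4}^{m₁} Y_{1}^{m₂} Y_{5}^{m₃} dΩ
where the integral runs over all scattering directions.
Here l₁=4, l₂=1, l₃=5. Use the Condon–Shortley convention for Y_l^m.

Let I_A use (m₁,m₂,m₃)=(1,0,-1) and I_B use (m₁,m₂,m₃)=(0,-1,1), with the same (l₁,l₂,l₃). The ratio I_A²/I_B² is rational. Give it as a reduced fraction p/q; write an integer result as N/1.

8/5

l's match ⇒ only the (l;m) 3-j factors differ between A and B.
A: triangle coeff Δ(4,1,5) = 1/495; Σ_t [0,0]: t=0:+1/720 = 1/720; (3j)²=8/165 [(4 1 5; 1 0 -1)], sign=+1
B: triangle coeff Δ(4,1,5) = 1/495; Σ_t [0,0]: t=0:+1/1152 = 1/1152; (3j)²=1/33 [(4 1 5; 0 -1 1)], sign=+1
I_A²/I_B² = (8/165)/(1/33) = 8/5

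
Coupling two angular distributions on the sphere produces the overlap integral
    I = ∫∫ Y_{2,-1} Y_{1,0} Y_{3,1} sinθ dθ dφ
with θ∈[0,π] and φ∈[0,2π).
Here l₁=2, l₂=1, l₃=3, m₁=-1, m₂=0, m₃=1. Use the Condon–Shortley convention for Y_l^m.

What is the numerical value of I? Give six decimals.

Rules hold: Σm=0, L=6 even, 1≤3≤3.
N = 5·3·7 = 105
Δ = 0!·4!·2!/7! = 1/105
Racah Σ t=0..0: t=0:+1/4 = 1/4
⇒ 3j(2 1 3; 0 0 0)² = 3/35, sgn -1
Racah Σ t=0..0: t=0:+1/6 = 1/6
⇒ 3j(2 1 3; -1 0 1)² = 8/105, sgn +1
4πI² = N·(3j₀)²·(3jₘ)² = 24/35
I = -1·√(0.685714/4π) = -0.23359668

-0.233597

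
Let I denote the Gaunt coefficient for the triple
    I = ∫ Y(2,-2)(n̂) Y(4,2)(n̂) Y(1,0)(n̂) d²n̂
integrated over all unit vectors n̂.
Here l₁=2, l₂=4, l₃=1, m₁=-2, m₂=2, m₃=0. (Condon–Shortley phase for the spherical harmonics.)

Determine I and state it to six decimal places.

0.000000

triangle: need 2≤l₃≤6, have 1; I=0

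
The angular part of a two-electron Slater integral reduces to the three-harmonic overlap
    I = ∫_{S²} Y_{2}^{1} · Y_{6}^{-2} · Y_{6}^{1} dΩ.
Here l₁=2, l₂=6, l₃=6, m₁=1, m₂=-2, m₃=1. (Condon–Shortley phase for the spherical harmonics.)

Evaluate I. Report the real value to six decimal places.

Rules hold: Σm=0, L=14 even, 4≤6≤8.
N = 5·13·13 = 845
Δ = 2!·2!·10!/15! = 1/90090
Racah Σ t=0..2: t=0:+1/69120 t=1:−1/14400 t=2:+1/69120 = -7/172800
⇒ 3j(2 6 6; 0 0 0)² = 14/715, sgn -1
Racah Σ t=0..1: t=0:+1/34560 t=1:−1/60480 = 1/80640
⇒ 3j(2 6 6; 1 -2 1)² = 6/1001, sgn -1
4πI² = N·(3j₀)²·(3jₘ)² = 12/121
I = +1·√(0.0991736/4π) = 0.08883682

0.088837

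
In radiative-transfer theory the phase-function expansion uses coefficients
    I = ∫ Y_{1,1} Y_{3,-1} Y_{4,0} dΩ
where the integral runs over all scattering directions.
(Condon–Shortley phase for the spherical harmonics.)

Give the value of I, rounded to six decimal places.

Rules hold: Σm=0, L=8 even, 2≤4≤4.
N = 3·7·9 = 189
Δ = 0!·2!·6!/9! = 1/252
Racah Σ t=0..0: t=0:+1/36 = 1/36
⇒ 3j(1 3 4; 0 0 0)² = 4/63, sgn +1
Racah Σ t=0..0: t=0:+1/96 = 1/96
⇒ 3j(1 3 4; 1 -1 0)² = 1/42, sgn +1
4πI² = N·(3j₀)²·(3jₘ)² = 2/7
I = +1·√(0.285714/4π) = 0.15078601

0.150786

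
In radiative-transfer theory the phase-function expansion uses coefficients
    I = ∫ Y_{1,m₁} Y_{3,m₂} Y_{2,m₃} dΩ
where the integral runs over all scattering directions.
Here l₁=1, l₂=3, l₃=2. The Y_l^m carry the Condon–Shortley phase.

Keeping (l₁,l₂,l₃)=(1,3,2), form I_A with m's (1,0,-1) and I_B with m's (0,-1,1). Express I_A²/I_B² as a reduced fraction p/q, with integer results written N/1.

l's match ⇒ only the (l;m) 3-j factors differ between A and B.
A: triangle coeff Δ(1,3,2) = 1/105; Σ_t [0,0]: t=0:+1/12 = 1/12; (3j)²=1/35 [(1 3 2; 1 0 -1)], sign=-1
B: triangle coeff Δ(1,3,2) = 1/105; Σ_t [1,1]: t=1:−1/6 = -1/6; (3j)²=8/105 [(1 3 2; 0 -1 1)], sign=+1
I_A²/I_B² = (1/35)/(8/105) = 3/8

3/8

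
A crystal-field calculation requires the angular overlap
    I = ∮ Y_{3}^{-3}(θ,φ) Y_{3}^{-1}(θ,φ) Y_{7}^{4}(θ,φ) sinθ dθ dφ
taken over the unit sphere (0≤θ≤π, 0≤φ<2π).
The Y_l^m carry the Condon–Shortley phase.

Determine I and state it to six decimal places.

triangle: need 0≤l₃≤6, have 7; I=0

0.000000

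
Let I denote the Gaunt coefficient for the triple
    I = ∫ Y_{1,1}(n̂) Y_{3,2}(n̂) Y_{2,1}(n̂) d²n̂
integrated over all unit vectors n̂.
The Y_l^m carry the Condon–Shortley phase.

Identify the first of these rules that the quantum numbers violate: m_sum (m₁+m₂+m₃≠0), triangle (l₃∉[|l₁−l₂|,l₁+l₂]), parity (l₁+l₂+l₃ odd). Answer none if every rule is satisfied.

m₁+m₂+m₃ = 1 + 2 + 1 = 4  ✗
triangle: |1−3|=2 ≤ l₃=2 ≤ 1+3=4
parity: l₁+l₂+l₃ = 6 is even

m_sum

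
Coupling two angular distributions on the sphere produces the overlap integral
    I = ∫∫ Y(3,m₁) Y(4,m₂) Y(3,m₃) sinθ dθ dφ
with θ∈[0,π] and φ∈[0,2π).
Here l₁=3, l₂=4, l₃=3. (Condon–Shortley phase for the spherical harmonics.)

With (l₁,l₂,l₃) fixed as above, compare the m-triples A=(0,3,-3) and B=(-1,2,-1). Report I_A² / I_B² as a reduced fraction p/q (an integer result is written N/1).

Shared (l₁,l₂,l₃)=(3,4,3): N and (l;000)² cancel in I_A²/I_B².
A: Δ = 4!·2!·4!/11! = 1/34650; Racah Σ t=3..3: t=3:−1/288 = -1/288; ⇒ 3j(3 4 3; 0 3 -3)² = 1/22, sgn -1
B: Δ = 4!·2!·4!/11! = 1/34650; Racah Σ t=2..4: t=2:+1/192 t=3:−1/36 t=4:+1/192 = -5/288; ⇒ 3j(3 4 3; -1 2 -1)² = 20/693, sgn -1
I_A²/I_B² = (1/22)/(20/693) = 63/40

63/40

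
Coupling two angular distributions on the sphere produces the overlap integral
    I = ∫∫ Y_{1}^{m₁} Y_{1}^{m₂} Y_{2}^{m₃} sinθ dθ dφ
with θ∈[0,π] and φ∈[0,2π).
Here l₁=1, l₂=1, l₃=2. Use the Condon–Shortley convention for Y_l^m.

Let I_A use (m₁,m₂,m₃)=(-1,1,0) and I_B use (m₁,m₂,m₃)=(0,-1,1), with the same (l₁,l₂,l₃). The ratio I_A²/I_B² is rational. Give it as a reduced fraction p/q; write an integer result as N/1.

Same 1,1,2: normalisation and zero-m 3j drop out of the ratio.
A: Δ: 0! 2! 2! / 5! → 1/30; sum: t=0:+1/4 = 1/4; 3j²(1 1 2; -1 1 0) = Δ·Π!·Σ² = 1/30  (sign +1)
B: Δ: 0! 2! 2! / 5! → 1/30; sum: t=0:+1/2 = 1/2; 3j²(1 1 2; 0 -1 1) = Δ·Π!·Σ² = 1/10  (sign -1)
I_A²/I_B² = (1/30)/(1/10) = 1/3

1/3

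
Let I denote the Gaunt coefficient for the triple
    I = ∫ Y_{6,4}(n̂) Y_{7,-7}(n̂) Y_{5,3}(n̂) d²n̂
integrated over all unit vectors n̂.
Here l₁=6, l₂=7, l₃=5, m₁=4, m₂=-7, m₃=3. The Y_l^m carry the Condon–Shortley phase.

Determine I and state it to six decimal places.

-0.183405

Checks pass: Σm=0; 18 even; l₃=5∈[1,13].
(2·6+1)(2·7+1)(2·5+1) = 2145
Δ: 8! 4! 6! / 19! → 1/174594420
sum: t=2:+1/4147200 t=3:−1/207360 t=4:+1/82944 t=5:−1/207360 t=6:+1/4147200 = 1/345600
3j²(6 7 5; 0 0 0) = Δ·Π!·Σ² = 420/46189  (sign -1)
sum: t=0:+1/116121600 = 1/116121600
3j²(6 7 5; 4 -7 3) = Δ·Π!·Σ² = 7/323  (sign +1)
combine: 4πI² = 2145·420/46189·7/323 = 44100/104329
take √, sign -1: I = -0.18340528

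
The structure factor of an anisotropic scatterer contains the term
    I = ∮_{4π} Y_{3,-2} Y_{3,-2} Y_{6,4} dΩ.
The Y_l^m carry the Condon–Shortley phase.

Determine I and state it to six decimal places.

Rules hold: Σm=0, L=12 even, 0≤6≤6.
N = 7·7·13 = 637
Δ = 0!·6!·6!/13! = 1/12012
Racah Σ t=0..0: t=0:+1/1296 = 1/1296
⇒ 3j(3 3 6; 0 0 0)² = 100/3003, sgn +1
Racah Σ t=0..0: t=0:+1/14400 = 1/14400
⇒ 3j(3 3 6; -2 -2 4)² = 6/143, sgn +1
4πI² = N·(3j₀)²·(3jₘ)² = 1400/1573
I = +1·√(0.890019/4π) = 0.26613055

0.266131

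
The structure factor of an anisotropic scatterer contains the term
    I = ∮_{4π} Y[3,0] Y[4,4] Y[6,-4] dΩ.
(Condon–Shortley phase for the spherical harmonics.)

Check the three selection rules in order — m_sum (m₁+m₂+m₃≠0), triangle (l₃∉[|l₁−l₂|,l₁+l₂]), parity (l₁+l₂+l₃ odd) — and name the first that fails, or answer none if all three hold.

parity

azimuthal sum: 0 + 4 − 4 = 0  ✓
1 ≤ 6 ≤ 7 (triangle on l)  ✓
L = 3 + 4 + 6 = 13 (odd)  ✗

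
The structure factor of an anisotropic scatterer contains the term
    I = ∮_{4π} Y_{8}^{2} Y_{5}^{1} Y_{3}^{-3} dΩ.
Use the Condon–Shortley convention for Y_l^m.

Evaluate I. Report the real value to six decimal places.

0.060840

m-sum 0 ✓  L=16 even ✓  3≤3≤13 ✓
Π(2lᵢ+1) = 17×11×7 = 1309
triangle coeff Δ(8,5,3) = 1/136136
Σ_t [5,5]: t=5:−1/518400 = -1/518400
(3j)²=56/2431 [(8 5 3; 0 0 0)], sign=+1
Σ_t [6,6]: t=6:+1/12441600 = 1/12441600
(3j)²=15/9724 [(8 5 3; 2 1 -3)], sign=+1
⇒ 4πI² = 1470/31603
I = (+1)√(1470/31603/(4π)) = 0.06084005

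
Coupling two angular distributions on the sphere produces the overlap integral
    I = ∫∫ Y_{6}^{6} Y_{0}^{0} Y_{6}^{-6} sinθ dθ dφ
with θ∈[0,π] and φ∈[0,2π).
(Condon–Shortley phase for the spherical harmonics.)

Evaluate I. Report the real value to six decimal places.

Checks pass: Σm=0; 12 even; l₃=6∈[6,6].
(2·6+1)(2·0+1)(2·6+1) = 169
Δ: 0! 12! 0! / 13! → 1/13
sum: t=0:+1/518400 = 1/518400
3j²(6 0 6; 0 0 0) = Δ·Π!·Σ² = 1/13  (sign +1)
sum: t=0:+1/479001600 = 1/479001600
3j²(6 0 6; 6 0 -6) = Δ·Π!·Σ² = 1/13  (sign +1)
combine: 4πI² = 169·1/13·1/13 = 1/1
take √, sign +1: I = 0.28209479

0.282095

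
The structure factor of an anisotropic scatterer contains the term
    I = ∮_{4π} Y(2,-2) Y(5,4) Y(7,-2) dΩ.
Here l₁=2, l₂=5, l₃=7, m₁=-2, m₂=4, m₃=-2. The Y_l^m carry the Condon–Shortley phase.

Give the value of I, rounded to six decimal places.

0.025340

m-sum 0 ✓  L=14 even ✓  3≤7≤7 ✓
Π(2lᵢ+1) = 5×11×15 = 825
triangle coeff Δ(2,5,7) = 1/15015
Σ_t [0,0]: t=0:+1/57600 = 1/57600
(3j)²=21/715 [(2 5 7; 0 0 0)], sign=-1
Σ_t [0,0]: t=0:+1/8709120 = 1/8709120
(3j)²=1/3003 [(2 5 7; -2 4 -2)], sign=-1
⇒ 4πI² = 15/1859
I = (+1)√(15/1859/(4π)) = 0.02533967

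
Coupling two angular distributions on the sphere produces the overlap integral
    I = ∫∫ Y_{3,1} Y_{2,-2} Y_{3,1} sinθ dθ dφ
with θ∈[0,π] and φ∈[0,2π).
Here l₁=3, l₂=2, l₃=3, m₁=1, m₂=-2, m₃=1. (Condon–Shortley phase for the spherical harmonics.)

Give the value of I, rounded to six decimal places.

Rules hold: Σm=0, L=8 even, 1≤3≤5.
N = 7·5·7 = 245
Δ = 2!·4!·2!/9! = 1/3780
Racah Σ t=0..2: t=0:+1/24 t=1:−1/4 t=2:+1/24 = -1/6
⇒ 3j(3 2 3; 0 0 0)² = 4/105, sgn +1
Racah Σ t=0..0: t=0:+1/16 = 1/16
⇒ 3j(3 2 3; 1 -2 1)² = 2/35, sgn +1
4πI² = N·(3j₀)²·(3jₘ)² = 8/15
I = +1·√(0.533333/4π) = 0.20601291

0.206013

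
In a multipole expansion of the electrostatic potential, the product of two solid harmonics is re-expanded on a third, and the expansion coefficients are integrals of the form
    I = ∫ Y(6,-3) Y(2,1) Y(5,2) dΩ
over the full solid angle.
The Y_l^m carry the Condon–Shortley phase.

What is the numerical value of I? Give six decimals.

0.000000

Σlᵢ=13 odd — θ-integrand is odd under cosθ→−cosθ; I=0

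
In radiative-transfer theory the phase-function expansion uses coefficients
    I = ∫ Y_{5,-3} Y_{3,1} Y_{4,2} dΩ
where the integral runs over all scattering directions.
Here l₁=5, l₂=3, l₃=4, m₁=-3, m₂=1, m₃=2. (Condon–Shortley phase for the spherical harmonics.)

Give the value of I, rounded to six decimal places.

Checks pass: Σm=0; 12 even; l₃=4∈[2,8].
(2·5+1)(2·3+1)(2·4+1) = 693
Δ: 4! 6! 2! / 13! → 1/180180
sum: t=1:−1/576 t=2:+1/144 t=3:−1/576 = 1/288
3j²(5 3 4; 0 0 0) = Δ·Π!·Σ² = 20/1001  (sign +1)
sum: t=2:+1/5760 t=3:−1/720 t=4:+1/2304 = -1/1280
3j²(5 3 4; -3 1 2) = Δ·Π!·Σ² = 27/1430  (sign -1)
combine: 4πI² = 693·20/1001·27/1430 = 486/1859
take √, sign -1: I = -0.14423595

-0.144236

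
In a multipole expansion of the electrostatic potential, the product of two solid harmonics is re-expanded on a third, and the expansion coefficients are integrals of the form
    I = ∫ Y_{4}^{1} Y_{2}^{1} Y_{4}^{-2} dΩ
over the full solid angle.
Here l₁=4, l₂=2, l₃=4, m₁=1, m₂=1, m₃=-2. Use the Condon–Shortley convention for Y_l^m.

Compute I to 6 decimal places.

0.127700

Checks pass: Σm=0; 10 even; l₃=4∈[2,6].
(2·4+1)(2·2+1)(2·4+1) = 405
Δ: 2! 6! 2! / 11! → 1/13860
sum: t=0:+1/192 t=1:−1/36 t=2:+1/192 = -5/288
3j²(4 2 4; 0 0 0) = Δ·Π!·Σ² = 20/693  (sign -1)
sum: t=1:−1/96 t=2:+1/240 = -1/160
3j²(4 2 4; 1 1 -2) = Δ·Π!·Σ² = 27/1540  (sign -1)
combine: 4πI² = 405·20/693·27/1540 = 1215/5929
take √, sign +1: I = 0.12770047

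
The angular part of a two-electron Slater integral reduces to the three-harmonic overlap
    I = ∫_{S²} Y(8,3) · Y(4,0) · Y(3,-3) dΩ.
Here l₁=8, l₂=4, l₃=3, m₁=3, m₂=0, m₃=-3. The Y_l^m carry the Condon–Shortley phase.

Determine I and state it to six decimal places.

|8−4|≤3≤8+4 violated ⇒ I = 0

0.000000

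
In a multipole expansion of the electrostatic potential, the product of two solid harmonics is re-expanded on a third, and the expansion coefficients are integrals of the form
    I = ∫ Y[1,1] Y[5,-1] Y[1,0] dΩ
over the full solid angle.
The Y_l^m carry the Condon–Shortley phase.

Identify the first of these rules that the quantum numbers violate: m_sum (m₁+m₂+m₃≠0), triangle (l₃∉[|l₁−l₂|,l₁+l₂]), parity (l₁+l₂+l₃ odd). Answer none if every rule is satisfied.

Σmᵢ = 0  ✓
l₃∈[|l₁−l₂|,l₁+l₂]=[4,6], have l₃=1  ✗
Σlᵢ = 7 ⇒ odd

triangle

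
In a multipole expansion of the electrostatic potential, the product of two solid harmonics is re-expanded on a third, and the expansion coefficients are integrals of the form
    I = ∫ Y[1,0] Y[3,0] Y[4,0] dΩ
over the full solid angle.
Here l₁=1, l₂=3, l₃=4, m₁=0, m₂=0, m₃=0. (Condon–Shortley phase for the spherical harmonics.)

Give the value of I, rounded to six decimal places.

0.246233

Rules hold: Σm=0, L=8 even, 2≤4≤4.
N = 3·7·9 = 189
Δ = 0!·2!·6!/9! = 1/252
Racah Σ t=0..0: t=0:+1/36 = 1/36
⇒ 3j(1 3 4; 0 0 0)² = 4/63, sgn +1
(m-triple is (0,0,0) — same symbol as above.)
4πI² = N·(3j₀)²·(3jₘ)² = 16/21
I = +1·√(0.761905/4π) = 0.24623252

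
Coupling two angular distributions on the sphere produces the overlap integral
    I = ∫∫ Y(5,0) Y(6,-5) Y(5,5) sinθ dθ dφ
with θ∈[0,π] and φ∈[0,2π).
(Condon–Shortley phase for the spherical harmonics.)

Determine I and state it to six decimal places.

Checks pass: Σm=0; 16 even; l₃=5∈[1,11].
(2·5+1)(2·6+1)(2·5+1) = 1573
Δ: 6! 4! 6! / 17! → 1/28588560
sum: t=1:−1/345600 t=2:+1/13824 t=3:−1/5184 t=4:+1/13824 t=5:−1/345600 = -7/129600
3j²(5 6 5; 0 0 0) = Δ·Π!·Σ² = 80/7293  (sign +1)
sum: t=1:−1/2073600 = -1/2073600
3j²(5 6 5; 0 -5 5) = Δ·Π!·Σ² = 15/884  (sign -1)
combine: 4πI² = 1573·80/7293·15/884 = 1100/3757
take √, sign -1: I = -0.15264086

-0.152641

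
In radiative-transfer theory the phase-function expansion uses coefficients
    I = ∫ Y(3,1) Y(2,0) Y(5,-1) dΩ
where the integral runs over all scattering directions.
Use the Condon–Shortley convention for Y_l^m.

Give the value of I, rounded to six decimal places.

Rules hold: Σm=0, L=10 even, 1≤5≤5.
N = 7·5·11 = 385
Δ = 0!·6!·4!/11! = 1/2310
Racah Σ t=0..0: t=0:+1/144 = 1/144
⇒ 3j(3 2 5; 0 0 0)² = 10/231, sgn -1
Racah Σ t=0..0: t=0:+1/192 = 1/192
⇒ 3j(3 2 5; 1 0 -1)² = 3/77, sgn +1
4πI² = N·(3j₀)²·(3jₘ)² = 50/77
I = -1·√(0.649351/4π) = -0.22731846

-0.227318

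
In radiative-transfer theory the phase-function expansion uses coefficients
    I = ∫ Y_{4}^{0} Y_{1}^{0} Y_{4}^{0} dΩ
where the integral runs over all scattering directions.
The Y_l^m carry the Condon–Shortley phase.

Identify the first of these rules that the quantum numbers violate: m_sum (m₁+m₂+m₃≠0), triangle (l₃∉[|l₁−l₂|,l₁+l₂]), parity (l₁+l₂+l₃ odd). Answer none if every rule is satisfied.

parity

azimuthal sum: 0 + 0 + 0 = 0  ✓
3 ≤ 4 ≤ 5 (triangle on l)  ✓
L = 4 + 1 + 4 = 9 (odd)  ✗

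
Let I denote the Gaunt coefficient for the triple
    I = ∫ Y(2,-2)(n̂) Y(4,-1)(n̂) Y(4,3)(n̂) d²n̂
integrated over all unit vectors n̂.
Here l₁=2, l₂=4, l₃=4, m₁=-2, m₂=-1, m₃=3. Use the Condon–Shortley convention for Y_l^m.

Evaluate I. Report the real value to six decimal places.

m-sum 0 ✓  L=10 even ✓  2≤4≤6 ✓
Π(2lᵢ+1) = 5×9×9 = 405
triangle coeff Δ(2,4,4) = 1/13860
Σ_t [0,2]: t=0:+1/192 t=1:−1/36 t=2:+1/192 = -5/288
(3j)²=20/693 [(2 4 4; 0 0 0)], sign=-1
Σ_t [2,2]: t=2:+1/480 = 1/480
(3j)²=3/110 [(2 4 4; -2 -1 3)], sign=-1
⇒ 4πI² = 270/847
I = (+1)√(270/847/(4π)) = 0.15927046

0.159270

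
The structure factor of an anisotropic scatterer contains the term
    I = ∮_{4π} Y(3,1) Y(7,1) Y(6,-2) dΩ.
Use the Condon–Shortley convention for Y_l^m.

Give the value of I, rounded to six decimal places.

Checks pass: Σm=0; 16 even; l₃=6∈[4,10].
(2·3+1)(2·7+1)(2·6+1) = 1365
Δ: 4! 2! 10! / 17! → 1/2042040
sum: t=1:−1/207360 t=2:+1/57600 t=3:−1/207360 = 1/129600
3j²(3 7 6; 0 0 0) = Δ·Π!·Σ² = 168/12155  (sign +1)
sum: t=0:+1/3870720 t=1:−1/181440 t=2:+1/138240 = 23/11612160
3j²(3 7 6; 1 1 -2) = Δ·Π!·Σ² = 529/204204  (sign +1)
combine: 4πI² = 1365·168/12155·529/204204 = 22218/454597
take √, sign +1: I = 0.06236404

0.062364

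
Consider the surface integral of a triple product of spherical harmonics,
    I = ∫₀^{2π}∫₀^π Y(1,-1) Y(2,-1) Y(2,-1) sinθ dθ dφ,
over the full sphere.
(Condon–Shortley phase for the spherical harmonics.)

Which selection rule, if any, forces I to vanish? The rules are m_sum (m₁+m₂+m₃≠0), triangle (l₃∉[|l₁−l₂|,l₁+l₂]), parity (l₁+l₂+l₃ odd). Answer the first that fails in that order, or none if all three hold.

m_sum

m₁+m₂+m₃ = -1 − 1 − 1 = -3  ✗
triangle: |1−2|=1 ≤ l₃=2 ≤ 1+2=3
parity: l₁+l₂+l₃ = 5 is odd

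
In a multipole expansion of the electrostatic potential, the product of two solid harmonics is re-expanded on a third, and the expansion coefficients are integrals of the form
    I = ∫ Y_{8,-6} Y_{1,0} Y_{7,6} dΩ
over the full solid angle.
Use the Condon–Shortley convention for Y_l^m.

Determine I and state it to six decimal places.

Checks pass: Σm=0; 16 even; l₃=7∈[7,9].
(2·8+1)(2·1+1)(2·7+1) = 765
Δ: 2! 14! 0! / 17! → 1/2040
sum: t=1:−1/25401600 = -1/25401600
3j²(8 1 7; 0 0 0) = Δ·Π!·Σ² = 8/255  (sign +1)
sum: t=1:−1/6227020800 = -1/6227020800
3j²(8 1 7; -6 0 6) = Δ·Π!·Σ² = 7/510  (sign +1)
combine: 4πI² = 765·8/255·7/510 = 28/85
take √, sign +1: I = 0.16190663

0.161907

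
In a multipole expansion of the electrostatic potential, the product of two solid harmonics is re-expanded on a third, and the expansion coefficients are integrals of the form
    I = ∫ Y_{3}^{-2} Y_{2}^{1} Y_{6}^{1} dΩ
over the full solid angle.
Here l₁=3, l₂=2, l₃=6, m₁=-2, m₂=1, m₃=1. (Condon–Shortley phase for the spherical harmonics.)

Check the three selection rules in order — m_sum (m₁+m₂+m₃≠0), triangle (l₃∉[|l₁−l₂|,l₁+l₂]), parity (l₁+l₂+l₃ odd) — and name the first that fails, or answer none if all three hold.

triangle

m₁+m₂+m₃ = -2 + 1 + 1 = 0  ✓
triangle: |3−2|=1 ≤ l₃=6 ≤ 3+2=5  ✗
parity: l₁+l₂+l₃ = 11 is odd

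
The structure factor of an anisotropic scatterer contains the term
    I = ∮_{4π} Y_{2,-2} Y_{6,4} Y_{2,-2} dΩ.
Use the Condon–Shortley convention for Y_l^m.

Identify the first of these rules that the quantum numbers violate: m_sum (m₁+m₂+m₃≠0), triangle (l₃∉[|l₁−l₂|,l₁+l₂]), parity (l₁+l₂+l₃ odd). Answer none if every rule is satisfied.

m₁+m₂+m₃ = -2 + 4 − 2 = 0  ✓
triangle: |2−6|=4 ≤ l₃=2 ≤ 2+6=8  ✗
parity: l₁+l₂+l₃ = 10 is even

triangle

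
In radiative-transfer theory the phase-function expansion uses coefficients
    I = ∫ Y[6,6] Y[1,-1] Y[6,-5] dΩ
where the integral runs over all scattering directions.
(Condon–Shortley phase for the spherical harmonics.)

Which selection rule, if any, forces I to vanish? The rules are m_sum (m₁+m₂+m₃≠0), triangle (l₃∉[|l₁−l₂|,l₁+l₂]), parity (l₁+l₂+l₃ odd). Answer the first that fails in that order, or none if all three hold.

parity

Σmᵢ = 0  ✓
l₃∈[|l₁−l₂|,l₁+l₂]=[5,7], have l₃=6  ✓
Σlᵢ = 13 ⇒ odd  ✗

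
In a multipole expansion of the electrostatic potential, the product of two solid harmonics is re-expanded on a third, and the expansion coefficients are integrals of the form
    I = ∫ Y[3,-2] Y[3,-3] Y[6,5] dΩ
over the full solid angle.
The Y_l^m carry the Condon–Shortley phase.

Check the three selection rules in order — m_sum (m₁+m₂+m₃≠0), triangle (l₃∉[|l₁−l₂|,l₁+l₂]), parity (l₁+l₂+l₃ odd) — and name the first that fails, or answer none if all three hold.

m₁+m₂+m₃ = -2 − 3 + 5 = 0  ✓
triangle: |3−3|=0 ≤ l₃=6 ≤ 3+3=6  ✓
parity: l₁+l₂+l₃ = 12 is even  ✓

none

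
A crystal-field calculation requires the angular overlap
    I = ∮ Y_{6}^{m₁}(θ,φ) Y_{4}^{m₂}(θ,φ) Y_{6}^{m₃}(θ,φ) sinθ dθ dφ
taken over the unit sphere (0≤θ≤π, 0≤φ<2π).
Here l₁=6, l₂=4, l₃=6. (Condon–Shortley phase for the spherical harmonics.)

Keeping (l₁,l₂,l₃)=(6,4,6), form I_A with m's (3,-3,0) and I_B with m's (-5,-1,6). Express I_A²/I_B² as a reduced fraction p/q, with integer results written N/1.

l's match ⇒ only the (l;m) 3-j factors differ between A and B.
A: triangle coeff Δ(6,4,6) = 1/15315300; Σ_t [0,1]: t=0:+1/103680 t=1:−1/207360 = 1/207360; (3j)²=21/2431 [(6 4 6; 3 -3 0)], sign=+1
B: triangle coeff Δ(6,4,6) = 1/15315300; Σ_t [3,3]: t=3:−1/5806080 = -1/5806080; (3j)²=165/6188 [(6 4 6; -5 -1 6)], sign=-1
I_A²/I_B² = (21/2431)/(165/6188) = 196/605

196/605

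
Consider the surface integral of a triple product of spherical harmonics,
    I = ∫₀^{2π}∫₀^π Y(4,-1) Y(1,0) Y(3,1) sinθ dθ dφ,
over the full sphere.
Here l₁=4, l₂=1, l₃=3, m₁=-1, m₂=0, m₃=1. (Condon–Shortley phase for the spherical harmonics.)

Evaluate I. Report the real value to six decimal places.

-0.238414

m-sum 0 ✓  L=8 even ✓  3≤3≤5 ✓
Π(2lᵢ+1) = 9×3×7 = 189
triangle coeff Δ(4,1,3) = 1/252
Σ_t [1,1]: t=1:−1/36 = -1/36
(3j)²=4/63 [(4 1 3; 0 0 0)], sign=+1
Σ_t [1,1]: t=1:−1/48 = -1/48
(3j)²=5/84 [(4 1 3; -1 0 1)], sign=-1
⇒ 4πI² = 5/7
I = (-1)√(5/7/(4π)) = -0.23841361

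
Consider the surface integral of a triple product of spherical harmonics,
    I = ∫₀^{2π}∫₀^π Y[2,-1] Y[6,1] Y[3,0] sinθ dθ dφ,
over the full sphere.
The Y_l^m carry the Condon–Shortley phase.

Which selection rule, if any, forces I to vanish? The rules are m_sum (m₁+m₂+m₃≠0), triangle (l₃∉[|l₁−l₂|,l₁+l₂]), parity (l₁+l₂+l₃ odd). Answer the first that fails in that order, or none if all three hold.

triangle

azimuthal sum: -1 + 1 + 0 = 0  ✓
4 ≤ 3 ≤ 8 (triangle on l)  ✗
L = 2 + 6 + 3 = 11 (odd)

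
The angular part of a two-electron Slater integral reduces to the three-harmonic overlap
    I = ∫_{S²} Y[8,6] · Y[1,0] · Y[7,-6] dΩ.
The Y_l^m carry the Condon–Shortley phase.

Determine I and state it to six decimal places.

0.161907

Rules hold: Σm=0, L=16 even, 7≤7≤9.
N = 17·3·15 = 765
Δ = 2!·14!·0!/17! = 1/2040
Racah Σ t=1..1: t=1:−1/25401600 = -1/25401600
⇒ 3j(8 1 7; 0 0 0)² = 8/255, sgn +1
Racah Σ t=1..1: t=1:−1/6227020800 = -1/6227020800
⇒ 3j(8 1 7; 6 0 -6)² = 7/510, sgn +1
4πI² = N·(3j₀)²·(3jₘ)² = 28/85
I = +1·√(0.329412/4π) = 0.16190663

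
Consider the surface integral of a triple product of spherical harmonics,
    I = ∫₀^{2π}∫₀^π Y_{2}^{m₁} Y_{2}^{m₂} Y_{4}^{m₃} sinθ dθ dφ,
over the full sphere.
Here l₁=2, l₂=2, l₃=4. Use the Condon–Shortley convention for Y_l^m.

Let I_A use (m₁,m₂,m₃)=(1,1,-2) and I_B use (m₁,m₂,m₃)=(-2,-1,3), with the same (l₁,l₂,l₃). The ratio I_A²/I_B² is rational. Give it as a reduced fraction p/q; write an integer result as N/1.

l's match ⇒ only the (l;m) 3-j factors differ between A and B.
A: triangle coeff Δ(2,2,4) = 1/630; Σ_t [0,0]: t=0:+1/36 = 1/36; (3j)²=4/63 [(2 2 4; 1 1 -2)], sign=+1
B: triangle coeff Δ(2,2,4) = 1/630; Σ_t [0,0]: t=0:+1/144 = 1/144; (3j)²=1/18 [(2 2 4; -2 -1 3)], sign=-1
I_A²/I_B² = (4/63)/(1/18) = 8/7

8/7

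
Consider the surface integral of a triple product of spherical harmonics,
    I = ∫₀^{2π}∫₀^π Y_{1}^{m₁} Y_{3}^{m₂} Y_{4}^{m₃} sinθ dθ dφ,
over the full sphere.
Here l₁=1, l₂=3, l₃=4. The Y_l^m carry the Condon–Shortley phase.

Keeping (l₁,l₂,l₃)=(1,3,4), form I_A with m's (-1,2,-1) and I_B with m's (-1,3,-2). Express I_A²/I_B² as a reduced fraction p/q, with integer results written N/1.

3/1

l's match ⇒ only the (l;m) 3-j factors differ between A and B.
A: triangle coeff Δ(1,3,4) = 1/252; Σ_t [0,0]: t=0:+1/240 = 1/240; (3j)²=1/84 [(1 3 4; -1 2 -1)], sign=-1
B: triangle coeff Δ(1,3,4) = 1/252; Σ_t [0,0]: t=0:+1/1440 = 1/1440; (3j)²=1/252 [(1 3 4; -1 3 -2)], sign=+1
I_A²/I_B² = (1/84)/(1/252) = 3/1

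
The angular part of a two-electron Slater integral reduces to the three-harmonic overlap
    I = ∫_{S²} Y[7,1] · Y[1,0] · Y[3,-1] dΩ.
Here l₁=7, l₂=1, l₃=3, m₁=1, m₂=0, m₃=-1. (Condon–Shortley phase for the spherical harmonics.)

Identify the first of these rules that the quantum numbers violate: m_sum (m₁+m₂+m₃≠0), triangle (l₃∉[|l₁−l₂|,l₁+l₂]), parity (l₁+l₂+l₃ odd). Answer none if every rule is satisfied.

triangle

Σmᵢ = 0  ✓
l₃∈[|l₁−l₂|,l₁+l₂]=[6,8], have l₃=3  ✗
Σlᵢ = 11 ⇒ odd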